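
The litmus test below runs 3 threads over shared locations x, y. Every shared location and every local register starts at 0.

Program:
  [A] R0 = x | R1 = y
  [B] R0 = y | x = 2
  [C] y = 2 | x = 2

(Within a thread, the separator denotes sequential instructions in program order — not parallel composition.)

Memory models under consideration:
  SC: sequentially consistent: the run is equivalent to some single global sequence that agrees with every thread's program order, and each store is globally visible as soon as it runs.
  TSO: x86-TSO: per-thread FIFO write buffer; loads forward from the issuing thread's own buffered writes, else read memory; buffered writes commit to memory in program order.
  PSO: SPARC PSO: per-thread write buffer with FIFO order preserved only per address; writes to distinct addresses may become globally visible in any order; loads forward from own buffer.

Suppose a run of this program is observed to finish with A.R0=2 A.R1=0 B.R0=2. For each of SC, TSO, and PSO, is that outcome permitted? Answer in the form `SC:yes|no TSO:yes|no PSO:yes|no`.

SC:no TSO:no PSO:yes

outcome vector order: (A.R0,A.R1,B.R0)
[SC] allowed = {<0 0 0> <0 0 2> <0 2 0> <0 2 2> <2 0 0> <2 2 0> <2 2 2>}
[TSO] allowed = {<0 0 0> <0 0 2> <0 2 0> <0 2 2> <2 0 0> <2 2 0> <2 2 2>}
[PSO] allowed = {<0 0 0> <0 0 2> <0 2 0> <0 2 2> <2 0 0> <2 0 2> <2 2 0> <2 2 2>}
target <2 0 2> ∈ {PSO}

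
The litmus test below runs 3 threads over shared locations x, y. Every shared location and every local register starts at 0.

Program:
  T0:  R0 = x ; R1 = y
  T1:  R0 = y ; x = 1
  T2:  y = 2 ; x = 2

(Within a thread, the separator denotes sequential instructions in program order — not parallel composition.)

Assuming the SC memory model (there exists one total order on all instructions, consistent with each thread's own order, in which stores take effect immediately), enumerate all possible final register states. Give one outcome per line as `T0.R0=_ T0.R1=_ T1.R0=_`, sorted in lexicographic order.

T0.R0=0 T0.R1=0 T1.R0=0
T0.R0=0 T0.R1=0 T1.R0=2
T0.R0=0 T0.R1=2 T1.R0=0
T0.R0=0 T0.R1=2 T1.R0=2
T0.R0=1 T0.R1=0 T1.R0=0
T0.R0=1 T0.R1=2 T1.R0=0
T0.R0=1 T0.R1=2 T1.R0=2
T0.R0=2 T0.R1=2 T1.R0=0
T0.R0=2 T0.R1=2 T1.R0=2

outcome vector order: (T0.R0,T0.R1,T1.R0)
|SC outcomes| = 9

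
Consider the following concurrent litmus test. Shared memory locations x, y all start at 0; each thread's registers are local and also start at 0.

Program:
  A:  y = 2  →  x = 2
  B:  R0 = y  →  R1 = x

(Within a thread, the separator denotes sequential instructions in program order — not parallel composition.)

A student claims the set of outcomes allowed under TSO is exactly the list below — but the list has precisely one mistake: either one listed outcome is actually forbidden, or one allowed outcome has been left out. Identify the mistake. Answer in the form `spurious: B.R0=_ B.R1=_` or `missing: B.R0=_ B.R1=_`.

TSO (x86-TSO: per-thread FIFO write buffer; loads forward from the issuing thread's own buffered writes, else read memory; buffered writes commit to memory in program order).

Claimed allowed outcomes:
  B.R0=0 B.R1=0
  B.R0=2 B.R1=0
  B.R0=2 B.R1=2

missing: B.R0=0 B.R1=2

outcome vector order: (B.R0,B.R1)
[TSO] allowed = {00, 02, 20, 22}
TSO∖claimed = {02}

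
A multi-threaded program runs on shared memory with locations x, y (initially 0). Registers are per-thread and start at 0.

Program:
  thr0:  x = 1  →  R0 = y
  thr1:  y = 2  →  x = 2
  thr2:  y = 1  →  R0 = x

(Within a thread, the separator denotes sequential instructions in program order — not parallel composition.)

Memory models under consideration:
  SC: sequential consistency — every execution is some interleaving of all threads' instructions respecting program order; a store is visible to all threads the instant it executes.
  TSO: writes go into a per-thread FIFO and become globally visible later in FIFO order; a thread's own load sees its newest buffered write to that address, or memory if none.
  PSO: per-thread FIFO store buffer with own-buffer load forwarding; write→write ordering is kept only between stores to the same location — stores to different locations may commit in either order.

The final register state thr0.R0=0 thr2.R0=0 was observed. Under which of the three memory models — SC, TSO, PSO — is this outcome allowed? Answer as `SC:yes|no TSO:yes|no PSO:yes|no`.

outcome vector order: (thr0.R0,thr2.R0)
SC (8): <0 1>; <0 2>; <1 0>; <1 1>; <1 2>; <2 0>; <2 1>; <2 2>
TSO (9): <0 0>; <0 1>; <0 2>; <1 0>; <1 1>; <1 2>; <2 0>; <2 1>; <2 2>
PSO (9): <0 0>; <0 1>; <0 2>; <1 0>; <1 1>; <1 2>; <2 0>; <2 1>; <2 2>
target <0 0> ∈ {TSO,PSO}

SC:no TSO:yes PSO:yes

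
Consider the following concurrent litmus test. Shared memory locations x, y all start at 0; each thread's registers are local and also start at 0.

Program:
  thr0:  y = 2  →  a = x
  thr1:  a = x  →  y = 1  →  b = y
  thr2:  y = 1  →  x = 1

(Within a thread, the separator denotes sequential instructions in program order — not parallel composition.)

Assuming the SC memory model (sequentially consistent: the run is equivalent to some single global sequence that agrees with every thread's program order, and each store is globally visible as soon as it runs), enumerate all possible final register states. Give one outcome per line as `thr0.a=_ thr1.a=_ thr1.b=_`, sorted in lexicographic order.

thr0.a=0 thr1.a=0 thr1.b=1
thr0.a=0 thr1.a=0 thr1.b=2
thr0.a=0 thr1.a=1 thr1.b=1
thr0.a=1 thr1.a=0 thr1.b=1
thr0.a=1 thr1.a=0 thr1.b=2
thr0.a=1 thr1.a=1 thr1.b=1
thr0.a=1 thr1.a=1 thr1.b=2

outcome vector order: (thr0.a,thr1.a,thr1.b)
|SC outcomes| = 7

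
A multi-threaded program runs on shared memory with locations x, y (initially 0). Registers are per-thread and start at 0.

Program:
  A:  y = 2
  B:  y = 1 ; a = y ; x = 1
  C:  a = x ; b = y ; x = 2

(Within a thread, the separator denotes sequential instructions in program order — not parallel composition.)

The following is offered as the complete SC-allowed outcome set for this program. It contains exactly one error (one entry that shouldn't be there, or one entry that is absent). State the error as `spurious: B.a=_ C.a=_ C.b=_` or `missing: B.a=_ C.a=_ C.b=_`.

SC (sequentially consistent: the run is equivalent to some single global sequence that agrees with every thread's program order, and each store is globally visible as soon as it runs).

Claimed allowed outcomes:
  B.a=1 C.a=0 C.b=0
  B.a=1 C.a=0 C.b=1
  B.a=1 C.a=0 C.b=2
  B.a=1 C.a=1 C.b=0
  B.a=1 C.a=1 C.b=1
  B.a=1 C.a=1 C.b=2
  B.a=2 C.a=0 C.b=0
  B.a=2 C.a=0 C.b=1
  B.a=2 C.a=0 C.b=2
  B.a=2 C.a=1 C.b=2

outcome vector order: (B.a,C.a,C.b)
under SC → <1 0 0> <1 0 1> <1 0 2> <1 1 1> <1 1 2> <2 0 0> <2 0 1> <2 0 2> <2 1 2>
claimed∖SC = {<1 1 0>}

spurious: B.a=1 C.a=1 C.b=0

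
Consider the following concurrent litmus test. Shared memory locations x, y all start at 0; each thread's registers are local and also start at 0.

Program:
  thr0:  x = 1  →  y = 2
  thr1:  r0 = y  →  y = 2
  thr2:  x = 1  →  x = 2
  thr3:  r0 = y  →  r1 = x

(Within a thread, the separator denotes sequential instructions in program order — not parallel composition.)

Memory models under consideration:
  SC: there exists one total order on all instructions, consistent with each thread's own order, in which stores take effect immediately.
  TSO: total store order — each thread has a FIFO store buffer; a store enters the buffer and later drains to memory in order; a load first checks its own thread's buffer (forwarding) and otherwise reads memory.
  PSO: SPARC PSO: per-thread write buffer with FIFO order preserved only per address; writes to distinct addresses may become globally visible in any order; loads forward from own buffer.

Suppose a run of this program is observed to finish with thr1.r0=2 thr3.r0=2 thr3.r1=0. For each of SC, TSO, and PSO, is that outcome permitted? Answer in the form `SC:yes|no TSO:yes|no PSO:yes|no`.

outcome vector order: (thr1.r0,thr3.r0,thr3.r1)
[SC] allowed = {0/0/0, 0/0/1, 0/0/2, 0/2/0, 0/2/1, 0/2/2, 2/0/0, 2/0/1, 2/0/2, 2/2/1, 2/2/2}
[TSO] allowed = {0/0/0, 0/0/1, 0/0/2, 0/2/0, 0/2/1, 0/2/2, 2/0/0, 2/0/1, 2/0/2, 2/2/1, 2/2/2}
[PSO] allowed = {0/0/0, 0/0/1, 0/0/2, 0/2/0, 0/2/1, 0/2/2, 2/0/0, 2/0/1, 2/0/2, 2/2/0, 2/2/1, 2/2/2}
target 2/2/0 ∈ {PSO}

SC:no TSO:no PSO:yes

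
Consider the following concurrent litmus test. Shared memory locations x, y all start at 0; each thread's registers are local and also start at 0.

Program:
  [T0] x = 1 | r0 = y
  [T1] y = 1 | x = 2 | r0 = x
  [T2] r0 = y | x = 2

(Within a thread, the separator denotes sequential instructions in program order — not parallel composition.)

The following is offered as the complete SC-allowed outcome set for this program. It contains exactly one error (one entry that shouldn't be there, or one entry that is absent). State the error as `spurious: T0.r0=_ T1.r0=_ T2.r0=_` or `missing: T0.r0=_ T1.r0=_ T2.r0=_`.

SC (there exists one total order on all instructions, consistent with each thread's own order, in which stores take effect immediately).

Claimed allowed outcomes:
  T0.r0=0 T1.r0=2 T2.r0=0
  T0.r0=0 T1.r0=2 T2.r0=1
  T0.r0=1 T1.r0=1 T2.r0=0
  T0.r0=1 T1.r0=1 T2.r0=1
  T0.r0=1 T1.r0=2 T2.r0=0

missing: T0.r0=1 T1.r0=2 T2.r0=1

outcome vector order: (T0.r0,T1.r0,T2.r0)
[SC] allowed = {(0,2,0) (0,2,1) (1,1,0) (1,1,1) (1,2,0) (1,2,1)}
SC∖claimed = {(1,2,1)}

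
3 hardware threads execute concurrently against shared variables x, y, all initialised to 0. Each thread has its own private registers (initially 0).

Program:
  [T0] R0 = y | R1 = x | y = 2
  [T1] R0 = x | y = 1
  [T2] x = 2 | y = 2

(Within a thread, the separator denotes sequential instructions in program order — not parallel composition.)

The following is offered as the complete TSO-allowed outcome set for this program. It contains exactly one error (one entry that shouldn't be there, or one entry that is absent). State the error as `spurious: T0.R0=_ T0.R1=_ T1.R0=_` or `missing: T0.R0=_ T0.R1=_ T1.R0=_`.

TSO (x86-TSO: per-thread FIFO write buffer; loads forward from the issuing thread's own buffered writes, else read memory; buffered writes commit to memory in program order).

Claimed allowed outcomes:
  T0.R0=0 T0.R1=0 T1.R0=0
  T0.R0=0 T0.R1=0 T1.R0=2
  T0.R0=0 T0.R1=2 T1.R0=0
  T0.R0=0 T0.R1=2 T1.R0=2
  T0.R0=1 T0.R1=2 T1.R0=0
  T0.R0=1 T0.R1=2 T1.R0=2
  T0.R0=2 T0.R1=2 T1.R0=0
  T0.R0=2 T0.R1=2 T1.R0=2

missing: T0.R0=1 T0.R1=0 T1.R0=0

outcome vector order: (T0.R0,T0.R1,T1.R0)
TSO: 9 outcomes — {(0,0,0) (0,0,2) (0,2,0) (0,2,2) (1,0,0) (1,2,0) (1,2,2) (2,2,0) (2,2,2)}
TSO∖claimed = {(1,0,0)}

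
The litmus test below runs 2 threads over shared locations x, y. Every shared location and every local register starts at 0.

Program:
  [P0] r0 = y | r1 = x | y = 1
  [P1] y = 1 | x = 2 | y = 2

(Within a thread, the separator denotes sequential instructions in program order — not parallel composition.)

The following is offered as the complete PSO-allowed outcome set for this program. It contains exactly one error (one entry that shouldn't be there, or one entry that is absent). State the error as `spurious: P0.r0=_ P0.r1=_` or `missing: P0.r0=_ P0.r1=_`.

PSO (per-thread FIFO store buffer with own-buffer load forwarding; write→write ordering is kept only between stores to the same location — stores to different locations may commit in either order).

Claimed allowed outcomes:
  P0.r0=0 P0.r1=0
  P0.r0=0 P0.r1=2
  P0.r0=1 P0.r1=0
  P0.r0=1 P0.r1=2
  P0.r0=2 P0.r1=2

missing: P0.r0=2 P0.r1=0

outcome vector order: (P0.r0,P0.r1)
[PSO] allowed = {00 02 10 12 20 22}
PSO∖claimed = {20}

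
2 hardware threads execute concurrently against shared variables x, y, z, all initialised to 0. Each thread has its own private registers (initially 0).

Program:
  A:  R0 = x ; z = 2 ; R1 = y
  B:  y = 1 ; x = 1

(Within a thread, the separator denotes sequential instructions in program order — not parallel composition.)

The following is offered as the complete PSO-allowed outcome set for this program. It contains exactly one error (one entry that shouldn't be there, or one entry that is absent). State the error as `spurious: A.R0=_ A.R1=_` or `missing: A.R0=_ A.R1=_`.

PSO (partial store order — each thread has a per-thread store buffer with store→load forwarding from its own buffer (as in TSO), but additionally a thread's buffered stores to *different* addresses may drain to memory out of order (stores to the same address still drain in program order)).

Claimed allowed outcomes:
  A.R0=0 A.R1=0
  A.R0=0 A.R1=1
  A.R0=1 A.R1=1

missing: A.R0=1 A.R1=0

outcome vector order: (A.R0,A.R1)
[PSO] allowed = {<0 0> <0 1> <1 0> <1 1>}
PSO∖claimed = {<1 0>}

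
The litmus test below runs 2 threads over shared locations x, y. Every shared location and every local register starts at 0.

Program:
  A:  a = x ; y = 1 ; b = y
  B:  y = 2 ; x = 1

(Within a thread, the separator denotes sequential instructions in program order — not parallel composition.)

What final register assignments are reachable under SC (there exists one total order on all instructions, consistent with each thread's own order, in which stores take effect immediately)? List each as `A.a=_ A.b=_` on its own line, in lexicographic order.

A.a=0 A.b=1
A.a=0 A.b=2
A.a=1 A.b=1

outcome vector order: (A.a,A.b)
|SC outcomes| = 3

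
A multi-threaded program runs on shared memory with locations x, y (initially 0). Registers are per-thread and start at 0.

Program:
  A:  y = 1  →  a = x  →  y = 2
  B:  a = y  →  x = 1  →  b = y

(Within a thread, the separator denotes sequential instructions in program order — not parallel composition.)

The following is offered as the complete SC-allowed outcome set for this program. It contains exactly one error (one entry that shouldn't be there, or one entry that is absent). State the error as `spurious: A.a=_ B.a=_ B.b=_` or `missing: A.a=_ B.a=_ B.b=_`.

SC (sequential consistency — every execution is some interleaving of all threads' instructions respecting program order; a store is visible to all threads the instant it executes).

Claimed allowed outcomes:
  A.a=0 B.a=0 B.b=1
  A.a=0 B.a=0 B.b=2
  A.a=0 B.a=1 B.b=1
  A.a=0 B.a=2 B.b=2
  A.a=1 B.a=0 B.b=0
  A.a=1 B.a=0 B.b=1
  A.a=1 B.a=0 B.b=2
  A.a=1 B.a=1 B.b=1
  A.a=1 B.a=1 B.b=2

outcome vector order: (A.a,B.a,B.b)
SC (10): <0 0 1>; <0 0 2>; <0 1 1>; <0 1 2>; <0 2 2>; <1 0 0>; <1 0 1>; <1 0 2>; <1 1 1>; <1 1 2>
SC∖claimed = {<0 1 2>}

missing: A.a=0 B.a=1 B.b=2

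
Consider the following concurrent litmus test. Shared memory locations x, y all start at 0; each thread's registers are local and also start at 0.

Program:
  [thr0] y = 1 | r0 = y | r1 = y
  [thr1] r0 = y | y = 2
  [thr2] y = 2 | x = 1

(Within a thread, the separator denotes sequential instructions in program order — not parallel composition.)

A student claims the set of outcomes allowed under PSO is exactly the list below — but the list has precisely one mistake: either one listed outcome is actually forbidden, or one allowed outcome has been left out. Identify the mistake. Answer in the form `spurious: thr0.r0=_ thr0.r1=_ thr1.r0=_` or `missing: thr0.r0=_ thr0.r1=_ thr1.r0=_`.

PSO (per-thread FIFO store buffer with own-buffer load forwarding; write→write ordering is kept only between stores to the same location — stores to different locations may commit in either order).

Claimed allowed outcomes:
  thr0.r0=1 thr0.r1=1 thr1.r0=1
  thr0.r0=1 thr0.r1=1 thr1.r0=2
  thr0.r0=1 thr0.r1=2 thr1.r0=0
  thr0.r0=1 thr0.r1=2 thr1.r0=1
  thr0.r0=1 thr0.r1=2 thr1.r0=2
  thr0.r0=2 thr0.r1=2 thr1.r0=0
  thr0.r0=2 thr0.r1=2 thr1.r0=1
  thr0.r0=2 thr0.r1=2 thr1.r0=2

outcome vector order: (thr0.r0,thr0.r1,thr1.r0)
under PSO → <1 1 0> <1 1 1> <1 1 2> <1 2 0> <1 2 1> <1 2 2> <2 2 0> <2 2 1> <2 2 2>
PSO∖claimed = {<1 1 0>}

missing: thr0.r0=1 thr0.r1=1 thr1.r0=0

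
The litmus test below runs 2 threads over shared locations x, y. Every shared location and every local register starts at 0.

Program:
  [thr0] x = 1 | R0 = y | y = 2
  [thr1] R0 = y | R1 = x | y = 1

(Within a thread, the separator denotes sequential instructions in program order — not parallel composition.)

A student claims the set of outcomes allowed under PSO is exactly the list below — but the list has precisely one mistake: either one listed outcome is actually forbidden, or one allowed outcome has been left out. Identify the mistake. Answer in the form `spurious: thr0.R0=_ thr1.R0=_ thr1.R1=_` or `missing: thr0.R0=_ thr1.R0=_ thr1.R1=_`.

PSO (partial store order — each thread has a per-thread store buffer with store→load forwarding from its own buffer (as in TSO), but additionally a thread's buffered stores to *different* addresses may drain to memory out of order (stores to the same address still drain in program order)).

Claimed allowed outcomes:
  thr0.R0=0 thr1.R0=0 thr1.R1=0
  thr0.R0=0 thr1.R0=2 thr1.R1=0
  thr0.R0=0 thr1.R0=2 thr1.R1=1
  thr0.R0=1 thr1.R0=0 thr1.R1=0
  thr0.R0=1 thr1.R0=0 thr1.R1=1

missing: thr0.R0=0 thr1.R0=0 thr1.R1=1

outcome vector order: (thr0.R0,thr1.R0,thr1.R1)
PSO: 6 outcomes — {0/0/0, 0/0/1, 0/2/0, 0/2/1, 1/0/0, 1/0/1}
PSO∖claimed = {0/0/1}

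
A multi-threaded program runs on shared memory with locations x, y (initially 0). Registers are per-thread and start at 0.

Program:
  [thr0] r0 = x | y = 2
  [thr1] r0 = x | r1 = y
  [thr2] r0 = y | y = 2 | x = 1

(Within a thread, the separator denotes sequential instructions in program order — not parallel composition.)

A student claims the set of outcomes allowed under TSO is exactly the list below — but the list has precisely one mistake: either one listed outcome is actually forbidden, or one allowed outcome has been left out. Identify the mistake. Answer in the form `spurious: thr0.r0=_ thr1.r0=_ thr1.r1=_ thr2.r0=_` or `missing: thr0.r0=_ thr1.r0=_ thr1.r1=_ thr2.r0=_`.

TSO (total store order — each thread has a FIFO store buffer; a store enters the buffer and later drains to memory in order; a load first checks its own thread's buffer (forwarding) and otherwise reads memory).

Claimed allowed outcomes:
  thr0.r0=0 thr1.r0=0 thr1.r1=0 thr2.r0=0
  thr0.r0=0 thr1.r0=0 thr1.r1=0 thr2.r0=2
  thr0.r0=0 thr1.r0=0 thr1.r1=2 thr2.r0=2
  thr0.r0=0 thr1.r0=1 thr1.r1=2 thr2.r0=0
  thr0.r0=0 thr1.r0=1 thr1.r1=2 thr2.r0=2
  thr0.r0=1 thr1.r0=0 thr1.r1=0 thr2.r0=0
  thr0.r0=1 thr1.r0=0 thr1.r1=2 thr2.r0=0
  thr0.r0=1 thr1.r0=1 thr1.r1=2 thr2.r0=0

outcome vector order: (thr0.r0,thr1.r0,thr1.r1,thr2.r0)
under TSO → <0 0 0 0>; <0 0 0 2>; <0 0 2 0>; <0 0 2 2>; <0 1 2 0>; <0 1 2 2>; <1 0 0 0>; <1 0 2 0>; <1 1 2 0>
TSO∖claimed = {<0 0 2 0>}

missing: thr0.r0=0 thr1.r0=0 thr1.r1=2 thr2.r0=0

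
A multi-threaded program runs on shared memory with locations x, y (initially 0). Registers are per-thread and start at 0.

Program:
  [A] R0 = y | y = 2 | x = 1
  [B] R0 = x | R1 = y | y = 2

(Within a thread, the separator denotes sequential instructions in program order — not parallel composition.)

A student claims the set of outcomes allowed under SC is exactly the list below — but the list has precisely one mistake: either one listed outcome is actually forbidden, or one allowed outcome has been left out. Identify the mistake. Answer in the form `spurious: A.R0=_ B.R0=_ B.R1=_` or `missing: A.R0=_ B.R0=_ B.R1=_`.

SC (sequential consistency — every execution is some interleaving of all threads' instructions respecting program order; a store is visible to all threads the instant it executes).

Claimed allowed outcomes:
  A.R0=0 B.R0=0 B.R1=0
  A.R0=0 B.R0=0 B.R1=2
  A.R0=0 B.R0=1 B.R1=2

outcome vector order: (A.R0,B.R0,B.R1)
under SC → 0/0/0, 0/0/2, 0/1/2, 2/0/0
SC∖claimed = {2/0/0}

missing: A.R0=2 B.R0=0 B.R1=0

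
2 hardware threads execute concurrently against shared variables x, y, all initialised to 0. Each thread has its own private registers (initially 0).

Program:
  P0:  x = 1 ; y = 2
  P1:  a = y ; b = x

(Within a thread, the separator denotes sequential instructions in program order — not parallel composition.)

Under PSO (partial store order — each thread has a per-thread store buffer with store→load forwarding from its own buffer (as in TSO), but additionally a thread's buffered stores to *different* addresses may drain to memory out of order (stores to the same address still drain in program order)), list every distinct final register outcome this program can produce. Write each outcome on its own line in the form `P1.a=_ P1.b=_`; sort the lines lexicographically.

P1.a=0 P1.b=0
P1.a=0 P1.b=1
P1.a=2 P1.b=0
P1.a=2 P1.b=1

outcome vector order: (P1.a,P1.b)
|PSO outcomes| = 4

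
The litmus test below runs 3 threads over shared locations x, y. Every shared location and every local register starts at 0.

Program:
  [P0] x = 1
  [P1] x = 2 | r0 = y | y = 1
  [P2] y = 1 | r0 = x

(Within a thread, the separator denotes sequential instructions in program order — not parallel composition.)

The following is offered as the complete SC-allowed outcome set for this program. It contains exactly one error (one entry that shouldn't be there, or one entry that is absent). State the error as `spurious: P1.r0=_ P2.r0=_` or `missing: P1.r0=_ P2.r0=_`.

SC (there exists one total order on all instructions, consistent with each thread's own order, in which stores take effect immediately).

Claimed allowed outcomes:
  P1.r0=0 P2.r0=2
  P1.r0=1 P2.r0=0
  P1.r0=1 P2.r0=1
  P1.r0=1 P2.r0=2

missing: P1.r0=0 P2.r0=1

outcome vector order: (P1.r0,P2.r0)
SC: 5 outcomes — {0/1, 0/2, 1/0, 1/1, 1/2}
SC∖claimed = {0/1}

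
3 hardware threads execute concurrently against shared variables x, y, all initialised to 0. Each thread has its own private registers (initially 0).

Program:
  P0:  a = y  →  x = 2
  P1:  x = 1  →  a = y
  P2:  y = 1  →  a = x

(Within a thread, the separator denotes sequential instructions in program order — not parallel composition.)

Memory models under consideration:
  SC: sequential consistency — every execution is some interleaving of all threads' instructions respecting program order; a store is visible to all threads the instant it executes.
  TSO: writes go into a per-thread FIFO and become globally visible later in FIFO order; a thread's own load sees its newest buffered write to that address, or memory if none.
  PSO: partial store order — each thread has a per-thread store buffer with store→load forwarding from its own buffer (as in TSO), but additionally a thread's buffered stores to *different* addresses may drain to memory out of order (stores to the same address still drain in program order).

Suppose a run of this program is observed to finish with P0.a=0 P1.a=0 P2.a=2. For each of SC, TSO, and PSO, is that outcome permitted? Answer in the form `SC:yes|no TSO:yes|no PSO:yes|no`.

outcome vector order: (P0.a,P1.a,P2.a)
SC: 10 outcomes — {(0,0,1), (0,0,2), (0,1,0), (0,1,1), (0,1,2), (1,0,1), (1,0,2), (1,1,0), (1,1,1), (1,1,2)}
TSO: 12 outcomes — {(0,0,0), (0,0,1), (0,0,2), (0,1,0), (0,1,1), (0,1,2), (1,0,0), (1,0,1), (1,0,2), (1,1,0), (1,1,1), (1,1,2)}
PSO: 12 outcomes — {(0,0,0), (0,0,1), (0,0,2), (0,1,0), (0,1,1), (0,1,2), (1,0,0), (1,0,1), (1,0,2), (1,1,0), (1,1,1), (1,1,2)}
target (0,0,2) ∈ {SC,TSO,PSO}

SC:yes TSO:yes PSO:yes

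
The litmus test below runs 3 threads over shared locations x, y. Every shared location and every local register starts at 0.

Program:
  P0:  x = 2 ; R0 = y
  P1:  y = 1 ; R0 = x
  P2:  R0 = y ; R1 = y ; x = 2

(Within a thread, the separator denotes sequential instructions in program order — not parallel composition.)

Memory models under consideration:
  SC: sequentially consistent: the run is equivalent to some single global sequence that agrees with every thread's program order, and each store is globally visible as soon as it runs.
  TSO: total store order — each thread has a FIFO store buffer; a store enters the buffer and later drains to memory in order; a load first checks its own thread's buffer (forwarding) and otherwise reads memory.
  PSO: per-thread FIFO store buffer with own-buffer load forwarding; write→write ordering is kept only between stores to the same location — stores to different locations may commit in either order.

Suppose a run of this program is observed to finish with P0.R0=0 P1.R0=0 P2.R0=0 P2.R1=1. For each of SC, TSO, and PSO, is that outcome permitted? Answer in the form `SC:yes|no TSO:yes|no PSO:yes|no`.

outcome vector order: (P0.R0,P1.R0,P2.R0,P2.R1)
[SC] allowed = {0200; 0201; 0211; 1000; 1001; 1011; 1200; 1201; 1211}
[TSO] allowed = {0000; 0001; 0011; 0200; 0201; 0211; 1000; 1001; 1011; 1200; 1201; 1211}
[PSO] allowed = {0000; 0001; 0011; 0200; 0201; 0211; 1000; 1001; 1011; 1200; 1201; 1211}
target 0001 ∈ {TSO,PSO}

SC:no TSO:yes PSO:yes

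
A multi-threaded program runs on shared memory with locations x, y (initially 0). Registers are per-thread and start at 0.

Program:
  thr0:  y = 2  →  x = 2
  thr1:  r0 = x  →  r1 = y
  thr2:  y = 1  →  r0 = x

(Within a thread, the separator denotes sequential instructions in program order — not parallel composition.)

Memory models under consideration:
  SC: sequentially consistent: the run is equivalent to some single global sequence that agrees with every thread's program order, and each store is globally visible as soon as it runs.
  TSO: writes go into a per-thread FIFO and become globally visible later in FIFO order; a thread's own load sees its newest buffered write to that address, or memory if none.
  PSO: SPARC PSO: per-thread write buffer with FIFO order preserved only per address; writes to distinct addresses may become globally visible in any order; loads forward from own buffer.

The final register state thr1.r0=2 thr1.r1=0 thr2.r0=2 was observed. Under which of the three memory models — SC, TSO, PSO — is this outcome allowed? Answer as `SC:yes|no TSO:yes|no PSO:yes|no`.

outcome vector order: (thr1.r0,thr1.r1,thr2.r0)
under SC → (0,0,0) (0,0,2) (0,1,0) (0,1,2) (0,2,0) (0,2,2) (2,1,0) (2,1,2) (2,2,0) (2,2,2)
under TSO → (0,0,0) (0,0,2) (0,1,0) (0,1,2) (0,2,0) (0,2,2) (2,1,0) (2,1,2) (2,2,0) (2,2,2)
under PSO → (0,0,0) (0,0,2) (0,1,0) (0,1,2) (0,2,0) (0,2,2) (2,0,0) (2,0,2) (2,1,0) (2,1,2) (2,2,0) (2,2,2)
target (2,0,2) ∈ {PSO}

SC:no TSO:no PSO:yes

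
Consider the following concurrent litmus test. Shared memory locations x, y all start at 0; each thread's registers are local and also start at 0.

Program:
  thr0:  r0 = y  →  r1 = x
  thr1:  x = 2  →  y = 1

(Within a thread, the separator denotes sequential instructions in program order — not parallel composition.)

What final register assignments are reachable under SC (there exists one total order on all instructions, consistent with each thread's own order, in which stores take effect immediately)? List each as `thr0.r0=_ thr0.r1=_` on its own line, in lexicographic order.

outcome vector order: (thr0.r0,thr0.r1)
|SC outcomes| = 3

thr0.r0=0 thr0.r1=0
thr0.r0=0 thr0.r1=2
thr0.r0=1 thr0.r1=2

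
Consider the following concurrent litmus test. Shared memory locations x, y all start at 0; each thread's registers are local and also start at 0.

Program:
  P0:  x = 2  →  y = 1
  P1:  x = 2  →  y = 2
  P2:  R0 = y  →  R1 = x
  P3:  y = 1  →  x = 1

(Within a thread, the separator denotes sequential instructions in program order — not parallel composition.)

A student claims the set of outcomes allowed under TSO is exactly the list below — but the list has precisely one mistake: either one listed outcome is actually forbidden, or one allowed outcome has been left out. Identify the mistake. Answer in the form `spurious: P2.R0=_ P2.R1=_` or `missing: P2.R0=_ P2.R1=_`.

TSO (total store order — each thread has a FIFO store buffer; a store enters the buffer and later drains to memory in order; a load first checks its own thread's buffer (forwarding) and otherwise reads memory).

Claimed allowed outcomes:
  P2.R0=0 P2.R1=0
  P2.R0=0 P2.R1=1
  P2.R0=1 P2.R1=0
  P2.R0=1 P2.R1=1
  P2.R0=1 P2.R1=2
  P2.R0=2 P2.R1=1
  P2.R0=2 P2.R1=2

missing: P2.R0=0 P2.R1=2

outcome vector order: (P2.R0,P2.R1)
TSO (8): 00; 01; 02; 10; 11; 12; 21; 22
TSO∖claimed = {02}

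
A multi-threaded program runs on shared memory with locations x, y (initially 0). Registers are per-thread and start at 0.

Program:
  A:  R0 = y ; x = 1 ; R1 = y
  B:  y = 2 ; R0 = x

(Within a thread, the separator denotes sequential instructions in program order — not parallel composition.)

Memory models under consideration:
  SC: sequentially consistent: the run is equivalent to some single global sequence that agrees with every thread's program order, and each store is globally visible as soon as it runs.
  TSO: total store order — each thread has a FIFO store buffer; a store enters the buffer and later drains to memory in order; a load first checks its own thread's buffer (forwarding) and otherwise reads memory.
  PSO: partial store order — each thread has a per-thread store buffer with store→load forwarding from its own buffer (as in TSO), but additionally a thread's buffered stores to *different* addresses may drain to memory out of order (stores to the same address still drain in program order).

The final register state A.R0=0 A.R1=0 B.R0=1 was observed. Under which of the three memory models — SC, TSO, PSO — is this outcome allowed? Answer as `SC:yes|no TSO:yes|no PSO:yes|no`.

outcome vector order: (A.R0,A.R1,B.R0)
SC: 5 outcomes — {0/0/1 0/2/0 0/2/1 2/2/0 2/2/1}
TSO: 6 outcomes — {0/0/0 0/0/1 0/2/0 0/2/1 2/2/0 2/2/1}
PSO: 6 outcomes — {0/0/0 0/0/1 0/2/0 0/2/1 2/2/0 2/2/1}
target 0/0/1 ∈ {SC,TSO,PSO}

SC:yes TSO:yes PSO:yes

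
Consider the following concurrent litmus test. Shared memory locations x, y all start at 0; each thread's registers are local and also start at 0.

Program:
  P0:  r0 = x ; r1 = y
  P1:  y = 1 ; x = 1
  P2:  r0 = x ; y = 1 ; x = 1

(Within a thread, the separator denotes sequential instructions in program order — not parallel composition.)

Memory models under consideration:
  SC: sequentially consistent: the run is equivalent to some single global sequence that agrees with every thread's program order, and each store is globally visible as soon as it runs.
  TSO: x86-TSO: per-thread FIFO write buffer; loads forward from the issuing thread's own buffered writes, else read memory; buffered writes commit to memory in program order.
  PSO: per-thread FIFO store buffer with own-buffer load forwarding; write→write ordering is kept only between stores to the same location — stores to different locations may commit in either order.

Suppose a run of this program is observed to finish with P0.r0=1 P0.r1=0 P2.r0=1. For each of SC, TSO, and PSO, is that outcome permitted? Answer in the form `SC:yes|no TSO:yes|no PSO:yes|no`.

SC:no TSO:no PSO:yes

outcome vector order: (P0.r0,P0.r1,P2.r0)
SC (6): 000, 001, 010, 011, 110, 111
TSO (6): 000, 001, 010, 011, 110, 111
PSO (8): 000, 001, 010, 011, 100, 101, 110, 111
target 101 ∈ {PSO}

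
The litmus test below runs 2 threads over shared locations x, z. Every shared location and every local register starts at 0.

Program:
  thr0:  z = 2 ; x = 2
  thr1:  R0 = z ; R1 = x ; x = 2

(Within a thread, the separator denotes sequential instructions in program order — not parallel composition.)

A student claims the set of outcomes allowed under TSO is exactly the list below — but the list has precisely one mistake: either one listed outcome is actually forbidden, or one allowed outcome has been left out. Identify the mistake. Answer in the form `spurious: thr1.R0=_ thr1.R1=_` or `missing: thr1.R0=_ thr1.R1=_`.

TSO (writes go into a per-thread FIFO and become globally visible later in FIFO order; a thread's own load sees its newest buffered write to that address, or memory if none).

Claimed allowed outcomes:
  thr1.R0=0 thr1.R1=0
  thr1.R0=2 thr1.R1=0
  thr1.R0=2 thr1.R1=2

missing: thr1.R0=0 thr1.R1=2

outcome vector order: (thr1.R0,thr1.R1)
TSO: 4 outcomes — {0/0; 0/2; 2/0; 2/2}
TSO∖claimed = {0/2}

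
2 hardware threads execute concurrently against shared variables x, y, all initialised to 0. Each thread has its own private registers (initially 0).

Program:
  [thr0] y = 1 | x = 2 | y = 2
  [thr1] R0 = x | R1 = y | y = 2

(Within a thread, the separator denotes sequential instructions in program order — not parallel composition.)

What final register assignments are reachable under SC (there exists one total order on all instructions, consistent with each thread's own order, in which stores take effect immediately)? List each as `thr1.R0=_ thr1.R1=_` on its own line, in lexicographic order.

outcome vector order: (thr1.R0,thr1.R1)
|SC outcomes| = 5

thr1.R0=0 thr1.R1=0
thr1.R0=0 thr1.R1=1
thr1.R0=0 thr1.R1=2
thr1.R0=2 thr1.R1=1
thr1.R0=2 thr1.R1=2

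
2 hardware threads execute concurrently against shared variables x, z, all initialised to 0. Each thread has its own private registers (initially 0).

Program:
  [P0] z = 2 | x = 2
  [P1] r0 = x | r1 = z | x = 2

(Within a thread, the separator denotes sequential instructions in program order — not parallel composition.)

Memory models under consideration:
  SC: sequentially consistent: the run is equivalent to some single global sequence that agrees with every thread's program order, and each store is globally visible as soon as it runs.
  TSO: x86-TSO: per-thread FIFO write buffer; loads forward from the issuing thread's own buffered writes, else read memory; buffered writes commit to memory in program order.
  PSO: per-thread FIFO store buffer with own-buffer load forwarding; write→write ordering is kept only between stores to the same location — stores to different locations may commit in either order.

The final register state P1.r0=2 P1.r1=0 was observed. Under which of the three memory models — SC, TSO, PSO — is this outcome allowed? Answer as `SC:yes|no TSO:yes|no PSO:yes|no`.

outcome vector order: (P1.r0,P1.r1)
SC: 3 outcomes — {<0 0>, <0 2>, <2 2>}
TSO: 3 outcomes — {<0 0>, <0 2>, <2 2>}
PSO: 4 outcomes — {<0 0>, <0 2>, <2 0>, <2 2>}
target <2 0> ∈ {PSO}

SC:no TSO:no PSO:yes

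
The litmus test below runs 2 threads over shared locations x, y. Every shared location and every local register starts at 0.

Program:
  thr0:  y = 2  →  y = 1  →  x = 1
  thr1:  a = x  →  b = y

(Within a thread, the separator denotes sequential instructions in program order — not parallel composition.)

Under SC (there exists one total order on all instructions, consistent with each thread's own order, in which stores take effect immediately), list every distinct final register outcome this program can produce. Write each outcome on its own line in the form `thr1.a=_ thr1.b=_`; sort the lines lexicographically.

outcome vector order: (thr1.a,thr1.b)
|SC outcomes| = 4

thr1.a=0 thr1.b=0
thr1.a=0 thr1.b=1
thr1.a=0 thr1.b=2
thr1.a=1 thr1.b=1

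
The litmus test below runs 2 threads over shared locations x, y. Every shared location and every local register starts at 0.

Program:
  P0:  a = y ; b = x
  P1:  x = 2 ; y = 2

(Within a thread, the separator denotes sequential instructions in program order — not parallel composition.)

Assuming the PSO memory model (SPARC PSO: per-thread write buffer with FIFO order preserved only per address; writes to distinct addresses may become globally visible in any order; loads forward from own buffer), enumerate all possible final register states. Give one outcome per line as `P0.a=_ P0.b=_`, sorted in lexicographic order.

outcome vector order: (P0.a,P0.b)
|PSO outcomes| = 4

P0.a=0 P0.b=0
P0.a=0 P0.b=2
P0.a=2 P0.b=0
P0.a=2 P0.b=2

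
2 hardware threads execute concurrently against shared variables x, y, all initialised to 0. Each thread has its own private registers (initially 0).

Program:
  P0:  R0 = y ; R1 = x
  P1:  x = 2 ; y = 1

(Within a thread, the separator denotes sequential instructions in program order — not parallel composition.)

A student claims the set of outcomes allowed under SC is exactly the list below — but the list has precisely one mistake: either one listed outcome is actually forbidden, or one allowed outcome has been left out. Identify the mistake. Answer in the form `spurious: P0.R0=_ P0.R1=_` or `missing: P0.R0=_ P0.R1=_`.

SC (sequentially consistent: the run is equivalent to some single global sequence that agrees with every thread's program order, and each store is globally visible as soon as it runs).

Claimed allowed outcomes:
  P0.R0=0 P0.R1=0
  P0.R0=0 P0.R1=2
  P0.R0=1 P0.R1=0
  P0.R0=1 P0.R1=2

outcome vector order: (P0.R0,P0.R1)
SC (3): 00, 02, 12
claimed∖SC = {10}

spurious: P0.R0=1 P0.R1=0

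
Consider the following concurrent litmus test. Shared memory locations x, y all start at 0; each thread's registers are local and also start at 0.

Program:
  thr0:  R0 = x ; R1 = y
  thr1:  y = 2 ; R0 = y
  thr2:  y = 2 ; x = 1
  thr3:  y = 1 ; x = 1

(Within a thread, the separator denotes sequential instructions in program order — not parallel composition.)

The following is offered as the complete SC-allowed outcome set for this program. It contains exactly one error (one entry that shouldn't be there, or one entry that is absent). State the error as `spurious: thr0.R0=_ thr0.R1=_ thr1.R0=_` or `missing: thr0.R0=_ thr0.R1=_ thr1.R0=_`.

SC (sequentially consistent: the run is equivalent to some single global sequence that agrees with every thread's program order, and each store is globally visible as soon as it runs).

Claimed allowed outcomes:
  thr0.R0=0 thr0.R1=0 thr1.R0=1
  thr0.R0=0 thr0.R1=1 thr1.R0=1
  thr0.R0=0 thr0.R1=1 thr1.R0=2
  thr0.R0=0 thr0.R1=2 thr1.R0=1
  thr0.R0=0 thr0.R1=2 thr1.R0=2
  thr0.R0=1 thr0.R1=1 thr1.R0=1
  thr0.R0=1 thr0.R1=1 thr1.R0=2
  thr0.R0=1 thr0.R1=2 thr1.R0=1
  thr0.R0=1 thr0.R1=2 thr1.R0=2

outcome vector order: (thr0.R0,thr0.R1,thr1.R0)
under SC → (0,0,1), (0,0,2), (0,1,1), (0,1,2), (0,2,1), (0,2,2), (1,1,1), (1,1,2), (1,2,1), (1,2,2)
SC∖claimed = {(0,0,2)}

missing: thr0.R0=0 thr0.R1=0 thr1.R0=2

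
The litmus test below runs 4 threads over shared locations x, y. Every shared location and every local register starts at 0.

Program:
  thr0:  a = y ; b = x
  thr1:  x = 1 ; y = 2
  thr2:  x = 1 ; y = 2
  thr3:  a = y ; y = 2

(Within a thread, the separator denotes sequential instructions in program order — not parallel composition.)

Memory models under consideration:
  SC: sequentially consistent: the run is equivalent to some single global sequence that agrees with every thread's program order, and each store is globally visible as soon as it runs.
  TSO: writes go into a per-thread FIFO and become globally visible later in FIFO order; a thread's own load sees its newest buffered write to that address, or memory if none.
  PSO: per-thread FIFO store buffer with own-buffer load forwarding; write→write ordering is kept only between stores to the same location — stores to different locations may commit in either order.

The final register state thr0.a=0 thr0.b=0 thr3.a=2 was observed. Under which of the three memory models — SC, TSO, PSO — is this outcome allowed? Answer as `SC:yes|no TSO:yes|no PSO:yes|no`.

SC:yes TSO:yes PSO:yes

outcome vector order: (thr0.a,thr0.b,thr3.a)
SC: 7 outcomes — {<0 0 0> <0 0 2> <0 1 0> <0 1 2> <2 0 0> <2 1 0> <2 1 2>}
TSO: 7 outcomes — {<0 0 0> <0 0 2> <0 1 0> <0 1 2> <2 0 0> <2 1 0> <2 1 2>}
PSO: 8 outcomes — {<0 0 0> <0 0 2> <0 1 0> <0 1 2> <2 0 0> <2 0 2> <2 1 0> <2 1 2>}
target <0 0 2> ∈ {SC,TSO,PSO}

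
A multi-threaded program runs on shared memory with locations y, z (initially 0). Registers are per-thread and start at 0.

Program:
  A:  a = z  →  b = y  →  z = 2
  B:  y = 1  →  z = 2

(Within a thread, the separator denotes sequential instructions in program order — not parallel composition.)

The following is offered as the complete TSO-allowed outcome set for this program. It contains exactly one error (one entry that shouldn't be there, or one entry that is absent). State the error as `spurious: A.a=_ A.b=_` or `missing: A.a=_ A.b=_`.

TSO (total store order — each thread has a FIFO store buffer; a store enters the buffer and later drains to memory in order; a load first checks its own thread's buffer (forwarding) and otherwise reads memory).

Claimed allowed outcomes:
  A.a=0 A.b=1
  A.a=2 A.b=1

missing: A.a=0 A.b=0

outcome vector order: (A.a,A.b)
TSO (3): 00; 01; 21
TSO∖claimed = {00}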